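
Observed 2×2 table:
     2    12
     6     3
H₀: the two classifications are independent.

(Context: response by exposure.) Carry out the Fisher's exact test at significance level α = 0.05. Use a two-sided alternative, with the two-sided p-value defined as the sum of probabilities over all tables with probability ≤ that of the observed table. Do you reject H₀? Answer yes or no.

reject H₀: yes

Margins: r₁=14, r₂=9, c₁=8, c₂=15, n=23
p_obs = C(14,2)·C(9,6)/C(23,8); sum pmf over tables with pmf ≤ p_obs
p-value (two-sided) = 0.02276
At α=0.05: p < α → reject H₀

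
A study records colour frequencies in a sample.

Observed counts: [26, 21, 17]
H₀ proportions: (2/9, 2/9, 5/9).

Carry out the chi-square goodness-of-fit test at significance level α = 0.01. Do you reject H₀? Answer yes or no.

reject H₀: yes

n = 64; E_i = n·p_i = [14.22, 14.22, 35.56]
χ² = (26−14.22)²/14.22 + (21−14.22)²/14.22 + (17−35.56)²/35.56 = 22.6672
df = 2
p-value (upper-tail) = 0.00001
At α=0.01: p < α → reject H₀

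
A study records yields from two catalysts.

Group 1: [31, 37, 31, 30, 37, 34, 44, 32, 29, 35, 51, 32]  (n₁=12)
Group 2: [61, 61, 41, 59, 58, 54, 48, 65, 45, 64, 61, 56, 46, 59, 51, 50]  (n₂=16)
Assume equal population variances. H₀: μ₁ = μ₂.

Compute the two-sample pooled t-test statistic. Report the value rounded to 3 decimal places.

x̄₁=35.250, s₁=6.440, n₁=12
x̄₂=54.938, s₂=7.298, n₂=16
s_p² = [11·6.440² + 15·7.298²]/26 = 48.2764
SE = √(s_p²·(1/12+1/16)) = 2.6534
t = (35.250−54.938)/2.6534 = -7.4198
df = 26

test statistic = -7.420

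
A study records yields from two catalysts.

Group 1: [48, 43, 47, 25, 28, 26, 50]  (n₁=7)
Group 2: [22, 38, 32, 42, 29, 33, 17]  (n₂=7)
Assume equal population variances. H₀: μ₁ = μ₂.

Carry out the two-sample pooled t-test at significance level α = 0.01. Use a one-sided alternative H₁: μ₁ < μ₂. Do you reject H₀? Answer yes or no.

reject H₀: no

x̄₁=38.143, s₁=11.276, n₁=7
x̄₂=30.429, s₂=8.696, n₂=7
s_p² = [6·11.276² + 6·8.696²]/12 = 101.3810
SE = √(s_p²·(1/7+1/7)) = 5.3820
t = (38.143−30.429)/5.3820 = 1.4333
df = 12
p-value (one-sided, H₁ less) = 0.91135
At α=0.01: p ≥ α → fail to reject H₀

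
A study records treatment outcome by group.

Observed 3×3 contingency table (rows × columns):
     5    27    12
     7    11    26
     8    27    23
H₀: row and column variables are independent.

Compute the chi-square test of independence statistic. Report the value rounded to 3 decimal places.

test statistic = 12.391

Row totals [44, 44, 58], col totals [20, 65, 61], n=146
χ² = (5−6.03)²/6.03 + (27−19.59)²/19.59 + (12−18.38)²/18.38 + (7−6.03)²/6.03 + (11−19.59)²/19.59 + (26−18.38)²/18.38 + (8−7.95)²/7.95 + (27−25.82)²/25.82 + (23−24.23)²/24.23 = 12.3908
df = 4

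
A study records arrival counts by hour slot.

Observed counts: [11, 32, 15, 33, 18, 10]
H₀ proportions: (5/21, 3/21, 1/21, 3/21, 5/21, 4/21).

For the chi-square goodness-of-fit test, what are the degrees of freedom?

degrees of freedom = 5

df = k − 1 = 6 − 1 = 5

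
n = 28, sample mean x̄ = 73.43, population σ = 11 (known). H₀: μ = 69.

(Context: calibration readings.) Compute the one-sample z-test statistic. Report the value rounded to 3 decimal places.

SE = σ/√n = 11/√28 = 2.0788
z = (x̄−μ₀)/SE = (73.43−69)/2.0788 = 2.1310

test statistic = 2.131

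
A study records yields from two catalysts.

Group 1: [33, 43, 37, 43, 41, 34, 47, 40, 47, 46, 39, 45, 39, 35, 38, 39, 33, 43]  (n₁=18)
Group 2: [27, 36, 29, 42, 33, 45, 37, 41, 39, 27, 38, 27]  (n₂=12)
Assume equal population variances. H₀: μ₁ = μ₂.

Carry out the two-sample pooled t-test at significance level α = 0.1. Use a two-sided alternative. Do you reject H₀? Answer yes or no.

x̄₁=40.111, s₁=4.613, n₁=18
x̄₂=35.083, s₂=6.374, n₂=12
s_p² = [17·4.613² + 11·6.374²]/28 = 28.8819
SE = √(s_p²·(1/18+1/12)) = 2.0028
t = (40.111−35.083)/2.0028 = 2.5103
df = 28
p-value (two-sided) = 0.01812
At α=0.1: p < α → reject H₀

reject H₀: yes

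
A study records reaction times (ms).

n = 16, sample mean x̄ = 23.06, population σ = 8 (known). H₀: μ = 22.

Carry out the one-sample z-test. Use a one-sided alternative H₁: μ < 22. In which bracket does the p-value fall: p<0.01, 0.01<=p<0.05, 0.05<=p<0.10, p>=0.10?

p-value bracket: p>=0.10

SE = σ/√n = 8/√16 = 2.0000
z = (x̄−μ₀)/SE = (23.06−22)/2.0000 = 0.5300
p-value (one-sided, H₁ less) = 0.70194
→ bracket: p>=0.10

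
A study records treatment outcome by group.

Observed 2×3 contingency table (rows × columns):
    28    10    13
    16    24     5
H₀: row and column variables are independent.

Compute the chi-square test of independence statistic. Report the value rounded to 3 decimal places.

Row totals [51, 45], col totals [44, 34, 18], n=96
χ² = (28−23.38)²/23.38 + (10−18.06)²/18.06 + (13−9.56)²/9.56 + (16−20.62)²/20.62 + (24−15.94)²/15.94 + (5−8.44)²/8.44 = 12.2659
df = 2

test statistic = 12.266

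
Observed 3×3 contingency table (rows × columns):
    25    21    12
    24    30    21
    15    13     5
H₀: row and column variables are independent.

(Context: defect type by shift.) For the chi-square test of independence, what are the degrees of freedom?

df = (r−1)(c−1) = (3−1)·(3−1) = 4

degrees of freedom = 4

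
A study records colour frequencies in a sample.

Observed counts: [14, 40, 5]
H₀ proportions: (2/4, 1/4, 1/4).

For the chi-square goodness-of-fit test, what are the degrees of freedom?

df = k − 1 = 3 − 1 = 2

degrees of freedom = 2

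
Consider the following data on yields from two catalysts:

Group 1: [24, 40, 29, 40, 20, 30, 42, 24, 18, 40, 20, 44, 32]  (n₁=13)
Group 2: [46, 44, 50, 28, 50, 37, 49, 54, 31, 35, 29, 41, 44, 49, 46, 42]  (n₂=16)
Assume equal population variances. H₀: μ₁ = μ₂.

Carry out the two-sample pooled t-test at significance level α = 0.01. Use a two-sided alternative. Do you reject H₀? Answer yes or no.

reject H₀: yes

x̄₁=31.000, s₁=9.345, n₁=13
x̄₂=42.188, s₂=8.043, n₂=16
s_p² = [12·9.345² + 15·8.043²]/27 = 74.7569
SE = √(s_p²·(1/13+1/16)) = 3.2284
t = (31.000−42.188)/3.2284 = -3.4653
df = 27
p-value (two-sided) = 0.00179
At α=0.01: p < α → reject H₀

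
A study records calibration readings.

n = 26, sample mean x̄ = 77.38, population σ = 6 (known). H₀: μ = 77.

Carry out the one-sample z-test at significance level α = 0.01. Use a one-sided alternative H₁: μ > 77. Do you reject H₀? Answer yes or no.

reject H₀: no

SE = σ/√n = 6/√26 = 1.1767
z = (x̄−μ₀)/SE = (77.38−77)/1.1767 = 0.3229
p-value (one-sided, H₁ greater) = 0.37337
At α=0.01: p ≥ α → fail to reject H₀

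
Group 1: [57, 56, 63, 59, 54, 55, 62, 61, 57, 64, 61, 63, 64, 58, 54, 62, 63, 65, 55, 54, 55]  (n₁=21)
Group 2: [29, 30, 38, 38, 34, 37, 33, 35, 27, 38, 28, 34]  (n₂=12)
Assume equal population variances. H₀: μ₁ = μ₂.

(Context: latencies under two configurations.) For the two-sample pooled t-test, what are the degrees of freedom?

degrees of freedom = 31

df = n₁ + n₂ − 2 = 21 + 12 − 2 = 31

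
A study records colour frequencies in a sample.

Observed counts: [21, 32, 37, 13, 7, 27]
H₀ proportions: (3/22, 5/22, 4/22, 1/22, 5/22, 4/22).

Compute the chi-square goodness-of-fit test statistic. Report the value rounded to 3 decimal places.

n = 137; E_i = n·p_i = [18.68, 31.14, 24.91, 6.23, 31.14, 24.91]
χ² = (21−18.68)²/18.68 + (32−31.14)²/31.14 + (37−24.91)²/24.91 + (13−6.23)²/6.23 + (7−31.14)²/31.14 + (27−24.91)²/24.91 = 32.4321
df = 5

test statistic = 32.432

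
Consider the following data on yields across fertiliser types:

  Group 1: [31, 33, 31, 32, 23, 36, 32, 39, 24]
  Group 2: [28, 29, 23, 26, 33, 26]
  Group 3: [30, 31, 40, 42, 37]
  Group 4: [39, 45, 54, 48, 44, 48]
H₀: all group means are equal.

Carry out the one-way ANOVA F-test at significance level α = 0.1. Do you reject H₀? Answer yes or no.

Group means [31.22, 27.50, 36.00, 46.33], grand mean 34.769
SSB = Σnᵢ(x̄ᵢ−x̄)² = 1240.226; SSW = ΣΣ(x−x̄ᵢ)² = 504.389
MSB = 1240.226/3 = 413.4088; MSW = 504.389/22 = 22.9268
F = MSB/MSW = 18.0317
df = (3, 22)
p-value (upper-tail) = 0.00000
At α=0.1: p < α → reject H₀

reject H₀: yes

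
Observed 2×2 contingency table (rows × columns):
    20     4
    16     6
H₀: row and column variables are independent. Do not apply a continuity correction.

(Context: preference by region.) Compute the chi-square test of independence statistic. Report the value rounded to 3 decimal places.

Row totals [24, 22], col totals [36, 10], n=46
χ² = (20−18.78)²/18.78 + (4−5.22)²/5.22 + (16−17.22)²/17.22 + (6−4.78)²/4.78 = 0.7589
df = 1

test statistic = 0.759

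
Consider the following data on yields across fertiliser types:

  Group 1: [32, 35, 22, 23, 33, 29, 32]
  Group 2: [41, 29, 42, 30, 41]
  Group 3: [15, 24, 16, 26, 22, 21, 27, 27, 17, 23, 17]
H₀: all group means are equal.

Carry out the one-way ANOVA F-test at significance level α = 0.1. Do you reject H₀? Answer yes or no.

Group means [29.43, 36.60, 21.36], grand mean 27.130
SSB = Σnᵢ(x̄ᵢ−x̄)² = 851.149; SSW = ΣΣ(x−x̄ᵢ)² = 525.460
MSB = 851.149/2 = 425.5745; MSW = 525.460/20 = 26.2730
F = MSB/MSW = 16.1982
df = (2, 20)
p-value (upper-tail) = 0.00007
At α=0.1: p < α → reject H₀

reject H₀: yes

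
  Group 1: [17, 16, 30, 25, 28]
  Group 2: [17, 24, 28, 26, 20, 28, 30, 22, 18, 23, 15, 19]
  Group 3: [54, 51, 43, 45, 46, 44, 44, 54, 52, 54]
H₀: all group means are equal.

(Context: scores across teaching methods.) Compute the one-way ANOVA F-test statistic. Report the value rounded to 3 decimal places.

Group means [23.20, 22.50, 48.70], grand mean 32.333
SSB = Σnᵢ(x̄ᵢ−x̄)² = 4256.100; SSW = ΣΣ(x−x̄ᵢ)² = 617.900
MSB = 4256.100/2 = 2128.0500; MSW = 617.900/24 = 25.7458
F = MSB/MSW = 82.6561
df = (2, 24)

test statistic = 82.656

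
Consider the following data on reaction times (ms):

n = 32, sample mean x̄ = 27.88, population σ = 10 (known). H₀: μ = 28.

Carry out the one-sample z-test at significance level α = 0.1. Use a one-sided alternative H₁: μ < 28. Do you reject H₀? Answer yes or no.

reject H₀: no

SE = σ/√n = 10/√32 = 1.7678
z = (x̄−μ₀)/SE = (27.88−28)/1.7678 = -0.0679
p-value (one-sided, H₁ less) = 0.47294
At α=0.1: p ≥ α → fail to reject H₀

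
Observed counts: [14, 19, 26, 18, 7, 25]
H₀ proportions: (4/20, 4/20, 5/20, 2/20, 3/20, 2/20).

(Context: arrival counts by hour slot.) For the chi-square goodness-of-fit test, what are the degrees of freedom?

df = k − 1 = 6 − 1 = 5

degrees of freedom = 5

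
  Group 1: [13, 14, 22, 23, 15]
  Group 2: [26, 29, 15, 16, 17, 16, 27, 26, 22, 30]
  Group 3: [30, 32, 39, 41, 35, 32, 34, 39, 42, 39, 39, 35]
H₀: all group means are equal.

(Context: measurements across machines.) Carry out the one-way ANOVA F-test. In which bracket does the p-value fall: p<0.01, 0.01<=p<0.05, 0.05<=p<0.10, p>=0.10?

p-value bracket: p<0.01

Group means [17.40, 22.40, 36.42], grand mean 27.704
SSB = Σnᵢ(x̄ᵢ−x̄)² = 1723.113; SSW = ΣΣ(x−x̄ᵢ)² = 572.517
MSB = 1723.113/2 = 861.5565; MSW = 572.517/24 = 23.8549
F = MSB/MSW = 36.1166
df = (2, 24)
p-value (upper-tail) = 0.00000
→ bracket: p<0.01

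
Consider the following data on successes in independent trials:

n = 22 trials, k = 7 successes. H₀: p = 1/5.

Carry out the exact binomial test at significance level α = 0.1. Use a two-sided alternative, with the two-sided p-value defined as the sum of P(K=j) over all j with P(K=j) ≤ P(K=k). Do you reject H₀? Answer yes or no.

reject H₀: no

Exact binomial: n=22, k=7, p₀=1/5=0.2000
P(X=j) = C(n,j)·p₀^j·(1−p₀)^(n−j); p = Σ P(X=j) over j with P(X=j) ≤ P(X=7)
p-value (two-sided) = 0.18091
At α=0.1: p ≥ α → fail to reject H₀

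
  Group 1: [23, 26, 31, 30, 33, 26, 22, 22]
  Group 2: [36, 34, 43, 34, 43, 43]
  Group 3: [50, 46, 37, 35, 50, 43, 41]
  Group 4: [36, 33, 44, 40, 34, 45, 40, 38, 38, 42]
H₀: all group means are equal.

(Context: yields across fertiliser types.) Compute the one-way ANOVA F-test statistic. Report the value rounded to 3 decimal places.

test statistic = 18.056

Group means [26.62, 38.83, 43.14, 39.00], grand mean 36.710
SSB = Σnᵢ(x̄ᵢ−x̄)² = 1182.822; SSW = ΣΣ(x−x̄ᵢ)² = 589.565
MSB = 1182.822/3 = 394.2739; MSW = 589.565/27 = 21.8358
F = MSB/MSW = 18.0563
df = (3, 27)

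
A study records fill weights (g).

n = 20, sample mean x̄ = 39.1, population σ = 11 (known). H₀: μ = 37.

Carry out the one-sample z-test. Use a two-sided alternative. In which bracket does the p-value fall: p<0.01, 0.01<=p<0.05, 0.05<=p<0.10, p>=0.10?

p-value bracket: p>=0.10

SE = σ/√n = 11/√20 = 2.4597
z = (x̄−μ₀)/SE = (39.1−37)/2.4597 = 0.8538
p-value (two-sided) = 0.39323
→ bracket: p>=0.10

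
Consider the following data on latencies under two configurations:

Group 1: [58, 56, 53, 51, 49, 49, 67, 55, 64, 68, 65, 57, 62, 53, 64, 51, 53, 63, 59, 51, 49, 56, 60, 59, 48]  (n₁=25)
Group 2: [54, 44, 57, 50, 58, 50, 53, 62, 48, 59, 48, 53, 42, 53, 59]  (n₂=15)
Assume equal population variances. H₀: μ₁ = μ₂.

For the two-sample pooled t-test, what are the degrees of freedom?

degrees of freedom = 38

df = n₁ + n₂ − 2 = 25 + 15 − 2 = 38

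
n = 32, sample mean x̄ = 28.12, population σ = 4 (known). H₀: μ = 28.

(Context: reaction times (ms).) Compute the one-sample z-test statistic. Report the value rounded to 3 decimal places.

test statistic = 0.170

SE = σ/√n = 4/√32 = 0.7071
z = (x̄−μ₀)/SE = (28.12−28)/0.7071 = 0.1697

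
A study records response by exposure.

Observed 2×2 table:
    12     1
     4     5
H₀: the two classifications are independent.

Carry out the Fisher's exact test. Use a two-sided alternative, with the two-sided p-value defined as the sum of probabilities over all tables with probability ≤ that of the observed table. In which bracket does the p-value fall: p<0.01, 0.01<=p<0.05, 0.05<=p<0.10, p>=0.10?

p-value bracket: 0.01<=p<0.05

Margins: r₁=13, r₂=9, c₁=16, c₂=6, n=22
p_obs = C(13,12)·C(9,4)/C(22,16); sum pmf over tables with pmf ≤ p_obs
p-value (two-sided) = 0.02308
→ bracket: 0.01<=p<0.05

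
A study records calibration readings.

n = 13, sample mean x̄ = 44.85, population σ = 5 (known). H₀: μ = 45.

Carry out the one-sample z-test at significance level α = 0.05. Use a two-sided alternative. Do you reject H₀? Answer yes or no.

reject H₀: no

SE = σ/√n = 5/√13 = 1.3868
z = (x̄−μ₀)/SE = (44.85−45)/1.3868 = -0.1082
p-value (two-sided) = 0.91386
At α=0.05: p ≥ α → fail to reject H₀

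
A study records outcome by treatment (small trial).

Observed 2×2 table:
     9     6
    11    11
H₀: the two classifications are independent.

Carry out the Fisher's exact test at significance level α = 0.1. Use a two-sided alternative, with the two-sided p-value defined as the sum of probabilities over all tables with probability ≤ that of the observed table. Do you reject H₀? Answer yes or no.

Margins: r₁=15, r₂=22, c₁=20, c₂=17, n=37
p_obs = C(15,9)·C(22,11)/C(37,20); sum pmf over tables with pmf ≤ p_obs
p-value (two-sided) = 0.73838
At α=0.1: p ≥ α → fail to reject H₀

reject H₀: no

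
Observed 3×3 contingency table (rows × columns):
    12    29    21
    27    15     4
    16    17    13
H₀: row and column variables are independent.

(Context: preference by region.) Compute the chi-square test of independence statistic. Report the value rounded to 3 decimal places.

Row totals [62, 46, 46], col totals [55, 61, 38], n=154
χ² = (12−22.14)²/22.14 + (29−24.56)²/24.56 + (21−15.30)²/15.30 + (27−16.43)²/16.43 + (15−18.22)²/18.22 + (4−11.35)²/11.35 + (16−16.43)²/16.43 + (17−18.22)²/18.22 + (13−11.35)²/11.35 = 20.0387
df = 4

test statistic = 20.039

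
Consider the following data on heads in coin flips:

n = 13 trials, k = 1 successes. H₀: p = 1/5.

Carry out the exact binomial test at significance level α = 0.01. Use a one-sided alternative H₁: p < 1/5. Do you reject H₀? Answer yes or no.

reject H₀: no

Exact binomial: n=13, k=1, p₀=1/5=0.2000
P(X≤1) from Σ C(n,i)·p₀^i·(1−p₀)^(n−i)
p-value (one-sided, H₁ less) = 0.23365
At α=0.01: p ≥ α → fail to reject H₀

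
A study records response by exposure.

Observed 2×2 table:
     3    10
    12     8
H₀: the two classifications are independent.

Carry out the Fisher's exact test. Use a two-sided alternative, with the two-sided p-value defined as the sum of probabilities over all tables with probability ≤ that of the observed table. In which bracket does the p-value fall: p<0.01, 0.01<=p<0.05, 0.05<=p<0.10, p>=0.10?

p-value bracket: 0.05<=p<0.10

Margins: r₁=13, r₂=20, c₁=15, c₂=18, n=33
p_obs = C(13,3)·C(20,12)/C(33,15); sum pmf over tables with pmf ≤ p_obs
p-value (two-sided) = 0.07244
→ bracket: 0.05<=p<0.10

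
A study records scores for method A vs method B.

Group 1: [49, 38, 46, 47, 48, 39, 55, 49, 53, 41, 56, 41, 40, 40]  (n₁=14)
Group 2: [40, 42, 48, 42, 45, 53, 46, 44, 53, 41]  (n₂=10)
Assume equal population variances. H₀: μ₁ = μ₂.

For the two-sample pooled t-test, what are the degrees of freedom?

degrees of freedom = 22

df = n₁ + n₂ − 2 = 14 + 10 − 2 = 22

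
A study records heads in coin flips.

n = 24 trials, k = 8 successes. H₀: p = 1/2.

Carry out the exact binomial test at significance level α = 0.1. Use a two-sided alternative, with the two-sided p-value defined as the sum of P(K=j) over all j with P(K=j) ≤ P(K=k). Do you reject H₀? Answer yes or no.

Exact binomial: n=24, k=8, p₀=1/2=0.5000
P(X=j) = C(n,j)·p₀^j·(1−p₀)^(n−j); p = Σ P(X=j) over j with P(X=j) ≤ P(X=8)
p-value (two-sided) = 0.15159
At α=0.1: p ≥ α → fail to reject H₀

reject H₀: no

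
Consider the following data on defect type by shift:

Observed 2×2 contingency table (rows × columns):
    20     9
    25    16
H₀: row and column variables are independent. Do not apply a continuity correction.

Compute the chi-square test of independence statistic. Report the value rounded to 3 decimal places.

Row totals [29, 41], col totals [45, 25], n=70
χ² = (20−18.64)²/18.64 + (9−10.36)²/10.36 + (25−26.36)²/26.36 + (16−14.64)²/14.64 = 0.4723
df = 1

test statistic = 0.472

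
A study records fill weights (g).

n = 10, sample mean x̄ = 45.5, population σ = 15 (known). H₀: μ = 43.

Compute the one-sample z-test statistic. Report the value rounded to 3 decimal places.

SE = σ/√n = 15/√10 = 4.7434
z = (x̄−μ₀)/SE = (45.5−43)/4.7434 = 0.5270

test statistic = 0.527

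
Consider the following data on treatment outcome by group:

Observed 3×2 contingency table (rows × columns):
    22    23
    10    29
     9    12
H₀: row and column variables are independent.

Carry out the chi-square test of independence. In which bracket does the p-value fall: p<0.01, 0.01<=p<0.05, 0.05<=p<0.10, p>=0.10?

Row totals [45, 39, 21], col totals [41, 64], n=105
χ² = (22−17.57)²/17.57 + (23−27.43)²/27.43 + (10−15.23)²/15.23 + (29−23.77)²/23.77 + (9−8.20)²/8.20 + (12−12.80)²/12.80 = 4.9044
df = 2
p-value (upper-tail) = 0.08610
→ bracket: 0.05<=p<0.10

p-value bracket: 0.05<=p<0.10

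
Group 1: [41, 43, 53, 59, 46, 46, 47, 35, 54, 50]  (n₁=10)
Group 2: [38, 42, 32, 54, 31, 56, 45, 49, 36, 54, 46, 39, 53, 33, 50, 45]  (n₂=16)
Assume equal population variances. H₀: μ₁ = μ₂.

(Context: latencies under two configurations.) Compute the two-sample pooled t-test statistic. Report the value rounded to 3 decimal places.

test statistic = 1.090

x̄₁=47.400, s₁=6.947, n₁=10
x̄₂=43.938, s₂=8.386, n₂=16
s_p² = [9·6.947² + 15·8.386²]/24 = 62.0557
SE = √(s_p²·(1/10+1/16)) = 3.1755
t = (47.400−43.938)/3.1755 = 1.0904
df = 24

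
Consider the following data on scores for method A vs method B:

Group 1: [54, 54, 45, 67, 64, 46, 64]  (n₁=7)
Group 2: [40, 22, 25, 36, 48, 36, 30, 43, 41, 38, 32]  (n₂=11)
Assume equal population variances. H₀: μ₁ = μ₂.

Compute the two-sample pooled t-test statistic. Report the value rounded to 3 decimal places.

x̄₁=56.286, s₁=8.920, n₁=7
x̄₂=35.545, s₂=7.776, n₂=11
s_p² = [6·8.920² + 10·7.776²]/16 = 67.6347
SE = √(s_p²·(1/7+1/11)) = 3.9763
t = (56.286−35.545)/3.9763 = 5.2160
df = 16

test statistic = 5.216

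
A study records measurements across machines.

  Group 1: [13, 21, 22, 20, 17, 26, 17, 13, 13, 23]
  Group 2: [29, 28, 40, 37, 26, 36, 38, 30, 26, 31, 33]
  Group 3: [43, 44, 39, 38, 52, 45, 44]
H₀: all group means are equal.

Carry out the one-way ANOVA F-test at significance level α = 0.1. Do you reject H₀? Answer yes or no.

reject H₀: yes

Group means [18.50, 32.18, 43.57], grand mean 30.143
SSB = Σnᵢ(x̄ᵢ−x̄)² = 2663.578; SSW = ΣΣ(x−x̄ᵢ)² = 561.851
MSB = 2663.578/2 = 1331.7890; MSW = 561.851/25 = 22.4740
F = MSB/MSW = 59.2590
df = (2, 25)
p-value (upper-tail) = 0.00000
At α=0.1: p < α → reject H₀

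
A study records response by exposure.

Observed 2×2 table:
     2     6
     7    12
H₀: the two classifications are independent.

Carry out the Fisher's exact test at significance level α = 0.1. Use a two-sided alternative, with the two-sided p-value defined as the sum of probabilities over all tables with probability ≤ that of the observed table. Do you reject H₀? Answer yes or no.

reject H₀: no

Margins: r₁=8, r₂=19, c₁=9, c₂=18, n=27
p_obs = C(8,2)·C(19,7)/C(27,9); sum pmf over tables with pmf ≤ p_obs
p-value (two-sided) = 0.67582
At α=0.1: p ≥ α → fail to reject H₀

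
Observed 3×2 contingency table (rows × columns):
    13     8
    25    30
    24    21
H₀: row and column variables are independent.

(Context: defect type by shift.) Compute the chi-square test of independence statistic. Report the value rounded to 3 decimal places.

Row totals [21, 55, 45], col totals [62, 59], n=121
χ² = (13−10.76)²/10.76 + (8−10.24)²/10.24 + (25−28.18)²/28.18 + (30−26.82)²/26.82 + (24−23.06)²/23.06 + (21−21.94)²/21.94 = 1.7717
df = 2

test statistic = 1.772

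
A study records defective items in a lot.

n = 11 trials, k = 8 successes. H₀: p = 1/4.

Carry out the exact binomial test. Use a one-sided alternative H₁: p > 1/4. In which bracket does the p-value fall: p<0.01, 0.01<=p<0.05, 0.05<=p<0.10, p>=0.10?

p-value bracket: p<0.01

Exact binomial: n=11, k=8, p₀=1/4=0.2500
P(X≥8) from Σ C(n,i)·p₀^i·(1−p₀)^(n−i)
p-value (one-sided, H₁ greater) = 0.00119
→ bracket: p<0.01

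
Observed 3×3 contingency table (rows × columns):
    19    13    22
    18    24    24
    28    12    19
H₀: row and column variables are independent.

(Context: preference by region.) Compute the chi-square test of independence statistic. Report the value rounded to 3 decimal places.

Row totals [54, 66, 59], col totals [65, 49, 65], n=179
χ² = (19−19.61)²/19.61 + (13−14.78)²/14.78 + (22−19.61)²/19.61 + (18−23.97)²/23.97 + (24−18.07)²/18.07 + (24−23.97)²/23.97 + (28−21.42)²/21.42 + (12−16.15)²/16.15 + (19−21.42)²/21.42 = 7.3183
df = 4

test statistic = 7.318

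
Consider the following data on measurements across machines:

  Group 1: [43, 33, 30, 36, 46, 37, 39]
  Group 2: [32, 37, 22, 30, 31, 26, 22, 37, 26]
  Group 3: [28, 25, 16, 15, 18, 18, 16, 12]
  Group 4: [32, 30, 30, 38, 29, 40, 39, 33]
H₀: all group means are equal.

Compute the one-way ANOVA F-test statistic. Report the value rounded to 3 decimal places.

Group means [37.71, 29.22, 18.50, 33.88], grand mean 29.562
SSB = Σnᵢ(x̄ᵢ−x̄)² = 1594.016; SSW = ΣΣ(x−x̄ᵢ)² = 779.859
MSB = 1594.016/3 = 531.3386; MSW = 779.859/28 = 27.8521
F = MSB/MSW = 19.0771
df = (3, 28)

test statistic = 19.077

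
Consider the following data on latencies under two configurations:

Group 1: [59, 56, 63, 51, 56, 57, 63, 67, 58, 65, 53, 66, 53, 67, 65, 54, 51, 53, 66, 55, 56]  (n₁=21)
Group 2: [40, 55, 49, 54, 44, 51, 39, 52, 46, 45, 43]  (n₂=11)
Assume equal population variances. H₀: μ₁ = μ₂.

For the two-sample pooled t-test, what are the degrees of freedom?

degrees of freedom = 30

df = n₁ + n₂ − 2 = 21 + 11 − 2 = 30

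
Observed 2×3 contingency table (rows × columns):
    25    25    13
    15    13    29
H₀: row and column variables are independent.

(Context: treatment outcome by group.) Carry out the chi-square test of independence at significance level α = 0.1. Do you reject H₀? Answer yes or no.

reject H₀: yes

Row totals [63, 57], col totals [40, 38, 42], n=120
χ² = (25−21.00)²/21.00 + (25−19.95)²/19.95 + (13−22.05)²/22.05 + (15−19.00)²/19.00 + (13−18.05)²/18.05 + (29−19.95)²/19.95 = 12.1150
df = 2
p-value (upper-tail) = 0.00234
At α=0.1: p < α → reject H₀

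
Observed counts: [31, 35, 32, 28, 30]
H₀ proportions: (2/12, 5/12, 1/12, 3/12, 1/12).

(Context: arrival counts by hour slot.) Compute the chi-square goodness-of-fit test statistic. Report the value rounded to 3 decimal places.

test statistic = 67.910

n = 156; E_i = n·p_i = [26.00, 65.00, 13.00, 39.00, 13.00]
χ² = (31−26.00)²/26.00 + (35−65.00)²/65.00 + (32−13.00)²/13.00 + (28−39.00)²/39.00 + (30−13.00)²/13.00 = 67.9103
df = 4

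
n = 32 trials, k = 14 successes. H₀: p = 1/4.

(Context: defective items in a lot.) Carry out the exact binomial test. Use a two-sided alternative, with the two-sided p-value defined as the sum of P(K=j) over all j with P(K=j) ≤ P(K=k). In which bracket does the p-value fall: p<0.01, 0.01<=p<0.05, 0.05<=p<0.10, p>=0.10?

p-value bracket: 0.01<=p<0.05

Exact binomial: n=32, k=14, p₀=1/4=0.2500
P(X=j) = C(n,j)·p₀^j·(1−p₀)^(n−j); p = Σ P(X=j) over j with P(X=j) ≤ P(X=14)
p-value (two-sided) = 0.02257
→ bracket: 0.01<=p<0.05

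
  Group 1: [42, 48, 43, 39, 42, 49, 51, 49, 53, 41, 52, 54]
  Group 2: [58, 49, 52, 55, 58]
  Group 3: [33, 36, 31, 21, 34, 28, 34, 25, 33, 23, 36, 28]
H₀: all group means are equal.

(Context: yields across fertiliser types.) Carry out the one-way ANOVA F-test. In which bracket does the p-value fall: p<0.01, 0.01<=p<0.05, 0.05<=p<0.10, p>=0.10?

Group means [46.92, 54.40, 30.17], grand mean 41.276
SSB = Σnᵢ(x̄ᵢ−x̄)² = 2724.010; SSW = ΣΣ(x−x̄ᵢ)² = 647.783
MSB = 2724.010/2 = 1362.0049; MSW = 647.783/26 = 24.9147
F = MSB/MSW = 54.6666
df = (2, 26)
p-value (upper-tail) = 0.00000
→ bracket: p<0.01

p-value bracket: p<0.01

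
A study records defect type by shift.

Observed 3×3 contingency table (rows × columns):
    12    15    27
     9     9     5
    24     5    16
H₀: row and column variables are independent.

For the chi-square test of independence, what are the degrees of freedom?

degrees of freedom = 4

df = (r−1)(c−1) = (3−1)·(3−1) = 4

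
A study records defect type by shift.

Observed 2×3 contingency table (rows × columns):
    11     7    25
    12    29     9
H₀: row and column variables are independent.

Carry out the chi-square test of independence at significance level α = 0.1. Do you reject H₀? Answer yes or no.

Row totals [43, 50], col totals [23, 36, 34], n=93
χ² = (11−10.63)²/10.63 + (7−16.65)²/16.65 + (25−15.72)²/15.72 + (12−12.37)²/12.37 + (29−19.35)²/19.35 + (9−18.28)²/18.28 = 20.6072
df = 2
p-value (upper-tail) = 0.00003
At α=0.1: p < α → reject H₀

reject H₀: yes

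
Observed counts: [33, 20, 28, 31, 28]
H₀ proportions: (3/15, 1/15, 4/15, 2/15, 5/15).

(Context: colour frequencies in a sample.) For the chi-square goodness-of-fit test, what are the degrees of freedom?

degrees of freedom = 4

df = k − 1 = 5 − 1 = 4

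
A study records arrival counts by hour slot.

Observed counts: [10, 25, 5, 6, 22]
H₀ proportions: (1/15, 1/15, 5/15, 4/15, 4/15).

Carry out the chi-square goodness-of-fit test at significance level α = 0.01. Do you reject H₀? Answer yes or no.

n = 68; E_i = n·p_i = [4.53, 4.53, 22.67, 18.13, 18.13]
χ² = (10−4.53)²/4.53 + (25−4.53)²/4.53 + (5−22.67)²/22.67 + (6−18.13)²/18.13 + (22−18.13)²/18.13 = 121.7059
df = 4
p-value (upper-tail) = 0.00000
At α=0.01: p < α → reject H₀

reject H₀: yes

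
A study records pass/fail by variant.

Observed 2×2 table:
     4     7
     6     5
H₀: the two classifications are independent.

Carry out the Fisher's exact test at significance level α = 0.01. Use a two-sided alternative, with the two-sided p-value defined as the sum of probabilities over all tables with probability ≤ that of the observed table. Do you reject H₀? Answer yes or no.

Margins: r₁=11, r₂=11, c₁=10, c₂=12, n=22
p_obs = C(11,4)·C(11,6)/C(22,10); sum pmf over tables with pmf ≤ p_obs
p-value (two-sided) = 0.66992
At α=0.01: p ≥ α → fail to reject H₀

reject H₀: no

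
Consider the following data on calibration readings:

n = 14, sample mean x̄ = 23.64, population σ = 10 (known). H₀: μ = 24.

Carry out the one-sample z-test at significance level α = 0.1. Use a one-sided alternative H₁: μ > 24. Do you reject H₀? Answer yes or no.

reject H₀: no

SE = σ/√n = 10/√14 = 2.6726
z = (x̄−μ₀)/SE = (23.64−24)/2.6726 = -0.1347
p-value (one-sided, H₁ greater) = 0.55358
At α=0.1: p ≥ α → fail to reject H₀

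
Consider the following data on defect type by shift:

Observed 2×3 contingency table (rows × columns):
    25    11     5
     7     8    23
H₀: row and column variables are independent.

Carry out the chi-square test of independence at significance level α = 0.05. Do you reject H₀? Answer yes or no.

Row totals [41, 38], col totals [32, 19, 28], n=79
χ² = (25−16.61)²/16.61 + (11−9.86)²/9.86 + (5−14.53)²/14.53 + (7−15.39)²/15.39 + (8−9.14)²/9.14 + (23−13.47)²/13.47 = 22.0880
df = 2
p-value (upper-tail) = 0.00002
At α=0.05: p < α → reject H₀

reject H₀: yes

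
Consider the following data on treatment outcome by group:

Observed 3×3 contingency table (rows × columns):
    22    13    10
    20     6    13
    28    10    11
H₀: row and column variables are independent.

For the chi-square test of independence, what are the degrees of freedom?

degrees of freedom = 4

df = (r−1)(c−1) = (3−1)·(3−1) = 4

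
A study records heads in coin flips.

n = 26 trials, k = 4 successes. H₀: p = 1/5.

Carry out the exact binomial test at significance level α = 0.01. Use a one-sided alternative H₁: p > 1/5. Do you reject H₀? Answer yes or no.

Exact binomial: n=26, k=4, p₀=1/5=0.2000
P(X≥4) from Σ C(n,i)·p₀^i·(1−p₀)^(n−i)
p-value (one-sided, H₁ greater) = 0.79316
At α=0.01: p ≥ α → fail to reject H₀

reject H₀: no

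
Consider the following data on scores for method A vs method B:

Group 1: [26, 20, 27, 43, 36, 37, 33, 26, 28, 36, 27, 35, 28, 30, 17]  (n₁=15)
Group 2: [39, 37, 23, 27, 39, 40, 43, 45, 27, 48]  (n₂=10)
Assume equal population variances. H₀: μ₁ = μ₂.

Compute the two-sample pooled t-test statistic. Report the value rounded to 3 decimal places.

test statistic = -2.251

x̄₁=29.933, s₁=6.819, n₁=15
x̄₂=36.800, s₂=8.390, n₂=10
s_p² = [14·6.819² + 9·8.390²]/23 = 55.8493
SE = √(s_p²·(1/15+1/10)) = 3.0509
t = (29.933−36.800)/3.0509 = -2.2507
df = 23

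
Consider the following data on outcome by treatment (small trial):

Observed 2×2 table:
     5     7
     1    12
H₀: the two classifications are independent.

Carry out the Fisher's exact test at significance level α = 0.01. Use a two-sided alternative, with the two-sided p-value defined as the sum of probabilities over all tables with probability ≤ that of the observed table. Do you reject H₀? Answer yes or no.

Margins: r₁=12, r₂=13, c₁=6, c₂=19, n=25
p_obs = C(12,5)·C(13,1)/C(25,6); sum pmf over tables with pmf ≤ p_obs
p-value (two-sided) = 0.07304
At α=0.01: p ≥ α → fail to reject H₀

reject H₀: no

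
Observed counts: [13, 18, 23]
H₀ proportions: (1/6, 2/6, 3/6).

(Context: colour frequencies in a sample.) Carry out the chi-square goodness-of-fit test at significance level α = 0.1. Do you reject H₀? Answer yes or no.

reject H₀: no

n = 54; E_i = n·p_i = [9.00, 18.00, 27.00]
χ² = (13−9.00)²/9.00 + (18−18.00)²/18.00 + (23−27.00)²/27.00 = 2.3704
df = 2
p-value (upper-tail) = 0.30569
At α=0.1: p ≥ α → fail to reject H₀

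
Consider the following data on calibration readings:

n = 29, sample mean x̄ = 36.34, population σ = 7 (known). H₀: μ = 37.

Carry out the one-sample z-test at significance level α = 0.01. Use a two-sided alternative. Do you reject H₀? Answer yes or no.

reject H₀: no

SE = σ/√n = 7/√29 = 1.2999
z = (x̄−μ₀)/SE = (36.34−37)/1.2999 = -0.5077
p-value (two-sided) = 0.61163
At α=0.01: p ≥ α → fail to reject H₀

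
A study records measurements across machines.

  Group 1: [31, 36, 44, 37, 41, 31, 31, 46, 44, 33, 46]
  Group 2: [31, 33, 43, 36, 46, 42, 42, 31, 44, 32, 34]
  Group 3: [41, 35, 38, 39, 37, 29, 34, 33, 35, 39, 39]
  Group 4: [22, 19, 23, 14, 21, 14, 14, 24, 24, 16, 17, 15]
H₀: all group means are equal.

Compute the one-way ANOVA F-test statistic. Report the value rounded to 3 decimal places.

test statistic = 41.819

Group means [38.18, 37.64, 36.27, 18.58], grand mean 32.356
SSB = Σnᵢ(x̄ᵢ−x̄)² = 3125.031; SSW = ΣΣ(x−x̄ᵢ)² = 1021.280
MSB = 3125.031/3 = 1041.6769; MSW = 1021.280/41 = 24.9093
F = MSB/MSW = 41.8188
df = (3, 41)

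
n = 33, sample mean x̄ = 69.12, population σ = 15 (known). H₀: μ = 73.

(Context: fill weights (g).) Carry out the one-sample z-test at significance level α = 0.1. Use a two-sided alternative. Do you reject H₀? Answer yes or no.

reject H₀: no

SE = σ/√n = 15/√33 = 2.6112
z = (x̄−μ₀)/SE = (69.12−73)/2.6112 = -1.4859
p-value (two-sided) = 0.13730
At α=0.1: p ≥ α → fail to reject H₀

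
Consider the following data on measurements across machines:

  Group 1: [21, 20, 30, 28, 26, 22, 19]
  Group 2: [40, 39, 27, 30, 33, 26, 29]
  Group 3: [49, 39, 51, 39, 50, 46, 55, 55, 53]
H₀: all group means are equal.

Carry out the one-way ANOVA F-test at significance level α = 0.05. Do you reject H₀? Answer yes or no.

reject H₀: yes

Group means [23.71, 32.00, 48.56], grand mean 35.957
SSB = Σnᵢ(x̄ᵢ−x̄)² = 2587.306; SSW = ΣΣ(x−x̄ᵢ)² = 597.651
MSB = 2587.306/2 = 1293.6529; MSW = 597.651/20 = 29.8825
F = MSB/MSW = 43.2913
df = (2, 20)
p-value (upper-tail) = 0.00000
At α=0.05: p < α → reject H₀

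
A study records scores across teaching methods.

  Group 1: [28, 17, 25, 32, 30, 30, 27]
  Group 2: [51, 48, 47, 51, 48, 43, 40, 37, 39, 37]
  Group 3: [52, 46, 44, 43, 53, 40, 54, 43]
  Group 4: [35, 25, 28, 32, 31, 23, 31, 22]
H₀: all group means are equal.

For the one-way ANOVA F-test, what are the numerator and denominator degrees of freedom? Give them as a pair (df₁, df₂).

degrees of freedom = [3, 29]

k = 4 groups, N = 33 total
df = (k−1, N−k) = (4−1, 33−4) = (3, 29)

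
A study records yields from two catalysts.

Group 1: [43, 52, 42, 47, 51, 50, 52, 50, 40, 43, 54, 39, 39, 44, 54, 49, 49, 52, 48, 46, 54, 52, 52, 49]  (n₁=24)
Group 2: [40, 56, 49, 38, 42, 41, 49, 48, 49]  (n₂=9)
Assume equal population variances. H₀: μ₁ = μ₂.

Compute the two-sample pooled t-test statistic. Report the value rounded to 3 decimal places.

test statistic = 1.090

x̄₁=47.958, s₁=4.850, n₁=24
x̄₂=45.778, s₂=5.826, n₂=9
s_p² = [23·4.850² + 8·5.826²]/31 = 26.2101
SE = √(s_p²·(1/24+1/9)) = 2.0011
t = (47.958−45.778)/2.0011 = 1.0897
df = 31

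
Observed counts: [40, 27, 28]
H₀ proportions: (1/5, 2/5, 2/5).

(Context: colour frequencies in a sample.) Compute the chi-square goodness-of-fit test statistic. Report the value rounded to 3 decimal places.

n = 95; E_i = n·p_i = [19.00, 38.00, 38.00]
χ² = (40−19.00)²/19.00 + (27−38.00)²/38.00 + (28−38.00)²/38.00 = 29.0263
df = 2

test statistic = 29.026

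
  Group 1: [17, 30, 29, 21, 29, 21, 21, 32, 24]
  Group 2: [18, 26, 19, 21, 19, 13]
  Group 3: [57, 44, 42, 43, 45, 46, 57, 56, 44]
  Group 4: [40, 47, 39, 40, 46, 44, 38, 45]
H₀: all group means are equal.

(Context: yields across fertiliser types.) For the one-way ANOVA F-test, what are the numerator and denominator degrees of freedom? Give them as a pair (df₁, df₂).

k = 4 groups, N = 32 total
df = (k−1, N−k) = (4−1, 32−4) = (3, 28)

degrees of freedom = [3, 28]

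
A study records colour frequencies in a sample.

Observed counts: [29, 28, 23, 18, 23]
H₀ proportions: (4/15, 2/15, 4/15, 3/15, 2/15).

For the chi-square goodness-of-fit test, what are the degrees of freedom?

df = k − 1 = 5 − 1 = 4

degrees of freedom = 4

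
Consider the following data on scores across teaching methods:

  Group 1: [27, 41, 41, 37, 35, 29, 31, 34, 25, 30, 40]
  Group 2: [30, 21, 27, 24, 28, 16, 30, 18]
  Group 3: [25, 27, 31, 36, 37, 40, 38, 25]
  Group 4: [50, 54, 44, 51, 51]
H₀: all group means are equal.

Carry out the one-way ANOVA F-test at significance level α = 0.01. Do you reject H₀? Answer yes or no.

Group means [33.64, 24.25, 32.38, 50.00], grand mean 33.531
SSB = Σnᵢ(x̄ᵢ−x̄)² = 2056.048; SSW = ΣΣ(x−x̄ᵢ)² = 845.920
MSB = 2056.048/3 = 685.3494; MSW = 845.920/28 = 30.2114
F = MSB/MSW = 22.6851
df = (3, 28)
p-value (upper-tail) = 0.00000
At α=0.01: p < α → reject H₀

reject H₀: yes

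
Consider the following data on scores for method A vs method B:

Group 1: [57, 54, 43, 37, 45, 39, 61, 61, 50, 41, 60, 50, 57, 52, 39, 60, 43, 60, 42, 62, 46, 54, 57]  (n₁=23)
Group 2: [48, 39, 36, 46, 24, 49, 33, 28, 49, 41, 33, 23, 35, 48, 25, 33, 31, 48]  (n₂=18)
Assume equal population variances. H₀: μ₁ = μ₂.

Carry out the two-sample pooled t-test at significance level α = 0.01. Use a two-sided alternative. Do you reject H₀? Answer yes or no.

x̄₁=50.870, s₁=8.385, n₁=23
x̄₂=37.167, s₂=9.173, n₂=18
s_p² = [22·8.385² + 17·9.173²]/39 = 76.3361
SE = √(s_p²·(1/23+1/18)) = 2.7495
t = (50.870−37.167)/2.7495 = 4.9837
df = 39
p-value (two-sided) = 0.00001
At α=0.01: p < α → reject H₀

reject H₀: yes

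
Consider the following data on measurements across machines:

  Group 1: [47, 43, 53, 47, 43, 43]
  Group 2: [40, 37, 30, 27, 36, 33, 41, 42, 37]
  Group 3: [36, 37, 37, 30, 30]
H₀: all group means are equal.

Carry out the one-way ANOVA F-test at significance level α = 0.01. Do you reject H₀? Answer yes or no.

reject H₀: yes

Group means [46.00, 35.89, 34.00], grand mean 38.450
SSB = Σnᵢ(x̄ᵢ−x̄)² = 500.061; SSW = ΣΣ(x−x̄ᵢ)² = 336.889
MSB = 500.061/2 = 250.0306; MSW = 336.889/17 = 19.8170
F = MSB/MSW = 12.6170
df = (2, 17)
p-value (upper-tail) = 0.00044
At α=0.01: p < α → reject H₀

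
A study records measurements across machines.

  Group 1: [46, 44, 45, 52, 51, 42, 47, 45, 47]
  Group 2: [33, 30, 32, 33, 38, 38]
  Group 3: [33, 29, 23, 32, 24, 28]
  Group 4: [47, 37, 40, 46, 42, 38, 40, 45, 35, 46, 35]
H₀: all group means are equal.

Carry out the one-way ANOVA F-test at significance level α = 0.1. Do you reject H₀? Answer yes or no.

Group means [46.56, 34.00, 28.17, 41.00], grand mean 38.844
SSB = Σnᵢ(x̄ᵢ−x̄)² = 1411.163; SSW = ΣΣ(x−x̄ᵢ)² = 421.056
MSB = 1411.163/3 = 470.3877; MSW = 421.056/28 = 15.0377
F = MSB/MSW = 31.2806
df = (3, 28)
p-value (upper-tail) = 0.00000
At α=0.1: p < α → reject H₀

reject H₀: yes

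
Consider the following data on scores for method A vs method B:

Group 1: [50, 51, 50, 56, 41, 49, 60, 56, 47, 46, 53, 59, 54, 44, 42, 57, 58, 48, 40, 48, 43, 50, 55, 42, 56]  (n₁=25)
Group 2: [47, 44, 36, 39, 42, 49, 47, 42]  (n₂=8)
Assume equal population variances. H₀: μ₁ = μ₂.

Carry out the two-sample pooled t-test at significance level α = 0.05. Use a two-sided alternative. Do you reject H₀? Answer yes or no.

reject H₀: yes

x̄₁=50.200, s₁=6.055, n₁=25
x̄₂=43.250, s₂=4.400, n₂=8
s_p² = [24·6.055² + 7·4.400²]/31 = 32.7581
SE = √(s_p²·(1/25+1/8)) = 2.3249
t = (50.200−43.250)/2.3249 = 2.9894
df = 31
p-value (two-sided) = 0.00543
At α=0.05: p < α → reject H₀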